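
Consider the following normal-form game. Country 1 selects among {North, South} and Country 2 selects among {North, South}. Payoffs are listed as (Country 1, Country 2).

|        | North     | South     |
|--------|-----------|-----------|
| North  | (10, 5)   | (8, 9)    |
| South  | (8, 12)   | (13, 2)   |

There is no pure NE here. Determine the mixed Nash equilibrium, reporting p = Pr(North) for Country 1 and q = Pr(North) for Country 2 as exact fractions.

p = 5/7, q = 5/7

In a mixed NE each player is indifferent between their pure strategies, so the opponent's mix sets the indifference.
Country 2 indifferent between North and South: p·5 + (1−p)·12 = p·9 + (1−p)·2 ⟹ 12 + (-7)p = 2 + 7p ⟹ p = 5/7.
Country 1 indifferent between North and South: q·10 + (1−q)·8 = q·8 + (1−q)·13 ⟹ 8 + 2q = 13 + (-5)q ⟹ q = 5/7.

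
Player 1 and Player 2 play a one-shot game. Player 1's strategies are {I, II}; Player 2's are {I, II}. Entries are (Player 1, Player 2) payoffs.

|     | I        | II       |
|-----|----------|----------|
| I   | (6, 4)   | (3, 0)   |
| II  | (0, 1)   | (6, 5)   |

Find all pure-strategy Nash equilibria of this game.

Check mutual best responses: a cell is a NE iff neither player can gain by unilaterally deviating.
Player 1's best responses — vs I: I (payoff 6); vs II: II (payoff 6).
Player 2's best responses — vs I: I (payoff 4); vs II: II (payoff 5).
Mutual best responses occur at (I, I) and (II, II); at each, neither player gains by switching.

(I, I) and (II, II)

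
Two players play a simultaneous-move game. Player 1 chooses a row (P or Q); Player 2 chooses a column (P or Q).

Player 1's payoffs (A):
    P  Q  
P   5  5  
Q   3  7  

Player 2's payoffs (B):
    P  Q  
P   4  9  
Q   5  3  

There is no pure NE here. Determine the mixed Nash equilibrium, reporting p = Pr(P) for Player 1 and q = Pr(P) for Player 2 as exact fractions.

p = 2/7, q = 1/2

In a mixed NE each player is indifferent between their pure strategies, so the opponent's mix sets the indifference.
Player 2 indifferent between P and Q: p·4 + (1−p)·5 = p·9 + (1−p)·3 ⟹ 5 + (-1)p = 3 + 6p ⟹ p = 2/7.
Player 1 indifferent between P and Q: q·5 + (1−q)·5 = q·3 + (1−q)·7 ⟹ 5 + 0q = 7 + (-4)q ⟹ q = 1/2.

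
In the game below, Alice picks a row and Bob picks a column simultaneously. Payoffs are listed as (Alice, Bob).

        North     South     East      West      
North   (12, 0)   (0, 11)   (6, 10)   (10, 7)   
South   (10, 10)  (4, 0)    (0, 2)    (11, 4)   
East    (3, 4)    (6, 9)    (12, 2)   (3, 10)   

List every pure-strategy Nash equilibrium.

None

A profile is a Nash equilibrium when each player is best-responding to the other.
Alice's best responses — vs North: North (payoff 12); vs South: East (payoff 6); vs East: East (payoff 12); vs West: South (payoff 11).
Bob's best responses — vs North: South (payoff 11); vs South: North (payoff 10); vs East: West (payoff 10).
No cell has both players best-responding. For instance, Alice's best reply to South is East, but against East Bob prefers West over South.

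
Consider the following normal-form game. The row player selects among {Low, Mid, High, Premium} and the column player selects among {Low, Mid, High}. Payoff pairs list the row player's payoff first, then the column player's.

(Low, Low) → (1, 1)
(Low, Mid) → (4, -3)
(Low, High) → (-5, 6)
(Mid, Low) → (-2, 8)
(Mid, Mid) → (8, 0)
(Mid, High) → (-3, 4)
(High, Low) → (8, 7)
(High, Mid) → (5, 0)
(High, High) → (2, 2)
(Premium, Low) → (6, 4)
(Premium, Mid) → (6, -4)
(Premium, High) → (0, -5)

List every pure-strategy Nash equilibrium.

Check mutual best responses: a cell is a NE iff neither player can gain by unilaterally deviating.
The row player's best responses — vs Low: High (payoff 8); vs Mid: Mid (payoff 8); vs High: High (payoff 2).
The column player's best responses — vs Low: High (payoff 6); vs Mid: Low (payoff 8); vs High: Low (payoff 7); vs Premium: Low (payoff 4).
The only mutual best response is (High, Low); neither player gains by switching there.

(High, Low)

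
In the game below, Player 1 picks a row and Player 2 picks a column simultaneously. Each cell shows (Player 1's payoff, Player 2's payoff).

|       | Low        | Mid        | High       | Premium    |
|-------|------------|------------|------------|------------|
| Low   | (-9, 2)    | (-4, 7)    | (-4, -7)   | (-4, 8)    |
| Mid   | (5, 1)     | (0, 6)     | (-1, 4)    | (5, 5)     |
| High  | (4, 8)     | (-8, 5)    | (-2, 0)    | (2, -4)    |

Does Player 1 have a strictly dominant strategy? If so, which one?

Check whether one of Player 1's strategies beats all alternatives regardless of what the opponent does.
Mid strictly dominates: vs Low: 5 > each of {-9, 4}; vs Mid: 0 > each of {-4, -8}; vs High: -1 > each of {-4, -2}; vs Premium: 5 > each of {-4, 2}.

Mid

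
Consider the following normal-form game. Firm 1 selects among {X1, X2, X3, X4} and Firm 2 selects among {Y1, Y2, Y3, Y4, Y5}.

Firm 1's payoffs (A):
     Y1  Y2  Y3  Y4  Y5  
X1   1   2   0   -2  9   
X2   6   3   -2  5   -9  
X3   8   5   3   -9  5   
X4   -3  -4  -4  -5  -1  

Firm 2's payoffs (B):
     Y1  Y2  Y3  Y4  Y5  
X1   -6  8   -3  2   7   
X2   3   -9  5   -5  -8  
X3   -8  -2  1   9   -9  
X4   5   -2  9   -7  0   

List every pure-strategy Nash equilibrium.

No pure-strategy Nash equilibrium

A profile is a Nash equilibrium when each player is best-responding to the other.
Firm 1's best responses — vs Y1: X3 (payoff 8); vs Y2: X3 (payoff 5); vs Y3: X3 (payoff 3); vs Y4: X2 (payoff 5); vs Y5: X1 (payoff 9).
Firm 2's best responses — vs X1: Y2 (payoff 8); vs X2: Y3 (payoff 5); vs X3: Y4 (payoff 9); vs X4: Y3 (payoff 9).
No cell has both players best-responding. For instance, Firm 1's best reply to Y5 is X1, but against X1 Firm 2 prefers Y2 over Y5.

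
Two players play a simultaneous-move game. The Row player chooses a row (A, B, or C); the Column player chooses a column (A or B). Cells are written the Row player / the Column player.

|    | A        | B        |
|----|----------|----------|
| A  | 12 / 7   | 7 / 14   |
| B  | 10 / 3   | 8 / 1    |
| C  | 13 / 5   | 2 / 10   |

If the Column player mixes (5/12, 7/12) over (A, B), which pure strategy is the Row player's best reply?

A

The Row player's best reply maximizes expected payoff against the mix.
A: (5/12)·12 + (7/12)·7 = 109/12
B: (5/12)·10 + (7/12)·8 = 53/6
C: (5/12)·13 + (7/12)·2 = 79/12
Highest expected payoff is 109/12, from A.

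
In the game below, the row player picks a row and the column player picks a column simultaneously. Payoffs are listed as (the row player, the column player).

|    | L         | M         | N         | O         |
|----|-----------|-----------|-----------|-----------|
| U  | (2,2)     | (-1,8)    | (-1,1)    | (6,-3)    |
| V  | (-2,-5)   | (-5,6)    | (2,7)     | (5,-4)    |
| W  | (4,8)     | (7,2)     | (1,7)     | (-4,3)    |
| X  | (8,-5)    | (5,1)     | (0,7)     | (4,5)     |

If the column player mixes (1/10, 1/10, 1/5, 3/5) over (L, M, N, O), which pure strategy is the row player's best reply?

Compute the row player's expected payoff from each pure strategy against the given mix.
U: (1/10)·2 + (1/10)·(-1) + (1/5)·(-1) + (3/5)·6 = 7/2
V: (1/10)·(-2) + (1/10)·(-5) + (1/5)·2 + (3/5)·5 = 27/10
W: (1/10)·4 + (1/10)·7 + (1/5)·1 + (3/5)·(-4) = -11/10
X: (1/10)·8 + (1/10)·5 + (1/5)·0 + (3/5)·4 = 37/10
Highest expected payoff is 37/10, from X.

X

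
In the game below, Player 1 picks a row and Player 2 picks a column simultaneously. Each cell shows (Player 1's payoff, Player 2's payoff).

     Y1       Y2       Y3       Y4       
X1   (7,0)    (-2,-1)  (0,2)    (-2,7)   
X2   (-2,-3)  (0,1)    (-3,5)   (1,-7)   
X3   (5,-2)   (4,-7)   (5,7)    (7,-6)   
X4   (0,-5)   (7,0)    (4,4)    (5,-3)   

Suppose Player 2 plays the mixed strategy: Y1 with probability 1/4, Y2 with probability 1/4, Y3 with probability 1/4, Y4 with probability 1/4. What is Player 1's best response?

X3

Player 1's best reply maximizes expected payoff against the mix.
X1: (1/4)·7 + (1/4)·(-2) + (1/4)·0 + (1/4)·(-2) = 3/4
X2: (1/4)·(-2) + (1/4)·0 + (1/4)·(-3) + (1/4)·1 = -1
X3: (1/4)·5 + (1/4)·4 + (1/4)·5 + (1/4)·7 = 21/4
X4: (1/4)·0 + (1/4)·7 + (1/4)·4 + (1/4)·5 = 4
Highest expected payoff is 21/4, from X3.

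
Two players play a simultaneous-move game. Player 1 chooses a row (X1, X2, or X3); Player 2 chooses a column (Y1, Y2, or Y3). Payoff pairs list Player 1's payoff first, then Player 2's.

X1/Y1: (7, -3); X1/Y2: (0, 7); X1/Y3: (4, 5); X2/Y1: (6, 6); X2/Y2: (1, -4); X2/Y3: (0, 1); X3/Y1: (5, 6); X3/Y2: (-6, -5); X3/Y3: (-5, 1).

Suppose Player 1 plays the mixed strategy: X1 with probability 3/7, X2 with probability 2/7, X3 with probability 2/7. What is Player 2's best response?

Compute Player 2's expected payoff from each pure strategy against the given mix.
Y1: (3/7)·(-3) + (2/7)·6 + (2/7)·6 = 15/7
Y2: (3/7)·7 + (2/7)·(-4) + (2/7)·(-5) = 3/7
Y3: (3/7)·5 + (2/7)·1 + (2/7)·1 = 19/7
Highest expected payoff is 19/7, from Y3.

Y3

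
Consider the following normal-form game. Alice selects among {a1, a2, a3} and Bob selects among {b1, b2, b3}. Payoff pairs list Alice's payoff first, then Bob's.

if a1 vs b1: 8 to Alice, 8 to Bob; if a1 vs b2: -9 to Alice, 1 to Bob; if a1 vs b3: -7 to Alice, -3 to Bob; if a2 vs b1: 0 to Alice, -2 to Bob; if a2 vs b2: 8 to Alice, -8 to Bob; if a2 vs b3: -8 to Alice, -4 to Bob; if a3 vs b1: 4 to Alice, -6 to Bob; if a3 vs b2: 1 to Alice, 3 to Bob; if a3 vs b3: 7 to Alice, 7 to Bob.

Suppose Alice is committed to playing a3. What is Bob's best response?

b3

With Alice fixed at a3, Bob's payoffs are: b1 → -6, b2 → 3, b3 → 7.
The maximum is 7, achieved by b3.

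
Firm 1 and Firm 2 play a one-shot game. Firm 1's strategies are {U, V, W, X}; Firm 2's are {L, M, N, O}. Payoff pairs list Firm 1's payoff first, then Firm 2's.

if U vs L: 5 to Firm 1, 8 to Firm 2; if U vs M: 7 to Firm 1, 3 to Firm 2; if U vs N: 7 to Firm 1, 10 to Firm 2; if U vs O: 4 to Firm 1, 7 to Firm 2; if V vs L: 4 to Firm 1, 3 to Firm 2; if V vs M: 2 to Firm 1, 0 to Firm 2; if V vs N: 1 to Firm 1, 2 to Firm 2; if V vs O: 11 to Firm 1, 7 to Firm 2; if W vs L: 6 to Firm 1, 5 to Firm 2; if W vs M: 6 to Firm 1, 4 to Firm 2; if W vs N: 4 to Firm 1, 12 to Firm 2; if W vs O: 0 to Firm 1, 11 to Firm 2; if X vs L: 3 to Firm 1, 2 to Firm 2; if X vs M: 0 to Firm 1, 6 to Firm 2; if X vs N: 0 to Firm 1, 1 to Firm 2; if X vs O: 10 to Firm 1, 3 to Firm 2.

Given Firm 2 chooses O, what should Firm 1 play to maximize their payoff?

With Firm 2 fixed at O, Firm 1's payoffs are: U → 4, V → 11, W → 0, X → 10.
The maximum is 11, achieved by V.

V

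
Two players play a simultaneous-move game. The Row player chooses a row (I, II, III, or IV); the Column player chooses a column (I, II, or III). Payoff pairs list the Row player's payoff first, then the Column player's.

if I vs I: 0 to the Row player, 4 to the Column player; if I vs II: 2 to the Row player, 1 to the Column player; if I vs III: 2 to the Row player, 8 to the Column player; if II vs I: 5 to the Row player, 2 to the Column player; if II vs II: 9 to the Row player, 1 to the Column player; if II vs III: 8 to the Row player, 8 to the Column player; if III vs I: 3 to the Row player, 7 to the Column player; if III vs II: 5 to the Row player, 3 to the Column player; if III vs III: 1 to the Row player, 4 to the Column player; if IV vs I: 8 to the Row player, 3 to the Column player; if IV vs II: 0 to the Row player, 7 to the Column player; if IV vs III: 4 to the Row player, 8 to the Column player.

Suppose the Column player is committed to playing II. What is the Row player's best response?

With the Column player fixed at II, the Row player's payoffs are: I → 2, II → 9, III → 5, IV → 0.
The maximum is 9, achieved by II.

II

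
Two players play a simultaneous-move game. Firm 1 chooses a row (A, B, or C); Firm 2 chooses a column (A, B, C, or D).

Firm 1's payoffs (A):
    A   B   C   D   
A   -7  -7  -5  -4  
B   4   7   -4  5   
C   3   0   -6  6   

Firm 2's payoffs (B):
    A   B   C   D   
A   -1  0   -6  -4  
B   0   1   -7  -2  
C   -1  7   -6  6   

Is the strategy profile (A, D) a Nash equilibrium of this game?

No

Holding Firm 2 at D: Firm 1 gets -4 from A but could get 6 by switching to C. Firm 1 has a profitable deviation.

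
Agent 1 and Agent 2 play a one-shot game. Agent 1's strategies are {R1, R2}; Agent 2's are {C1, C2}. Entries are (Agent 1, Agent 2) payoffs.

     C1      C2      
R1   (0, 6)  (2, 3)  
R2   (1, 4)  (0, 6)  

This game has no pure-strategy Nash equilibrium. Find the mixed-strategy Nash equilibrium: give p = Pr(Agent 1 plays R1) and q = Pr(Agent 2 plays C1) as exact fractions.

p = 2/5, q = 2/3

Each player's mixing probability is pinned down by making the *other* player indifferent.
Agent 2 indifferent between C1 and C2: p·6 + (1−p)·4 = p·3 + (1−p)·6 ⟹ 4 + 2p = 6 + (-3)p ⟹ p = 2/5.
Agent 1 indifferent between R1 and R2: q·0 + (1−q)·2 = q·1 + (1−q)·0 ⟹ 2 + (-2)q = 0 + 1q ⟹ q = 2/3.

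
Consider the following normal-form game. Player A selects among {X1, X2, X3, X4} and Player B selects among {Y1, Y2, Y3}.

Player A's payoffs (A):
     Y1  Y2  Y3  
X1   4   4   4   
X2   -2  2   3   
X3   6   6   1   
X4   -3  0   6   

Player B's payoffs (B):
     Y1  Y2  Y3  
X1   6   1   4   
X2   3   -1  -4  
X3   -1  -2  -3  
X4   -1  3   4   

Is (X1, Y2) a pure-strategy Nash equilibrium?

No

Holding Player B at Y2: Player A gets 4 from X1 but could get 6 by switching to X3. Player A has a profitable deviation.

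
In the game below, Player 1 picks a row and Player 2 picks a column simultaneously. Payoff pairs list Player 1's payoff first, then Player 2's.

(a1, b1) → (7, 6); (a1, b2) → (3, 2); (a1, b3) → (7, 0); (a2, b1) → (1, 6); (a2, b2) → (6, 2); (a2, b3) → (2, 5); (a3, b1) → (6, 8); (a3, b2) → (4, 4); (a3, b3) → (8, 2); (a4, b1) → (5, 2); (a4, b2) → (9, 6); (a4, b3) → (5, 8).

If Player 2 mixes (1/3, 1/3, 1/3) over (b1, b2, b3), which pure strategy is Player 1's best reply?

a4

Compute Player 1's expected payoff from each pure strategy against the given mix.
a1: (1/3)·7 + (1/3)·3 + (1/3)·7 = 17/3
a2: (1/3)·1 + (1/3)·6 + (1/3)·2 = 3
a3: (1/3)·6 + (1/3)·4 + (1/3)·8 = 6
a4: (1/3)·5 + (1/3)·9 + (1/3)·5 = 19/3
Highest expected payoff is 19/3, from a4.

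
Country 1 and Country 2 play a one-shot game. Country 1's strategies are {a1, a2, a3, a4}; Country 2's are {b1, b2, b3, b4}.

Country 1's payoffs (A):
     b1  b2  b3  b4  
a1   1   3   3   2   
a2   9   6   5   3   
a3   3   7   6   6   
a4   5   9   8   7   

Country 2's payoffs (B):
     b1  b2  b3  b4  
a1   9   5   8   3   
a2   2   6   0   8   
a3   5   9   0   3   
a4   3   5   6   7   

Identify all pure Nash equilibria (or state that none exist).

(a4, b4)

Check mutual best responses: a cell is a NE iff neither player can gain by unilaterally deviating.
Country 1's best responses — vs b1: a2 (payoff 9); vs b2: a4 (payoff 9); vs b3: a4 (payoff 8); vs b4: a4 (payoff 7).
Country 2's best responses — vs a1: b1 (payoff 9); vs a2: b4 (payoff 8); vs a3: b2 (payoff 9); vs a4: b4 (payoff 7).
The only mutual best response is (a4, b4); neither player gains by switching there.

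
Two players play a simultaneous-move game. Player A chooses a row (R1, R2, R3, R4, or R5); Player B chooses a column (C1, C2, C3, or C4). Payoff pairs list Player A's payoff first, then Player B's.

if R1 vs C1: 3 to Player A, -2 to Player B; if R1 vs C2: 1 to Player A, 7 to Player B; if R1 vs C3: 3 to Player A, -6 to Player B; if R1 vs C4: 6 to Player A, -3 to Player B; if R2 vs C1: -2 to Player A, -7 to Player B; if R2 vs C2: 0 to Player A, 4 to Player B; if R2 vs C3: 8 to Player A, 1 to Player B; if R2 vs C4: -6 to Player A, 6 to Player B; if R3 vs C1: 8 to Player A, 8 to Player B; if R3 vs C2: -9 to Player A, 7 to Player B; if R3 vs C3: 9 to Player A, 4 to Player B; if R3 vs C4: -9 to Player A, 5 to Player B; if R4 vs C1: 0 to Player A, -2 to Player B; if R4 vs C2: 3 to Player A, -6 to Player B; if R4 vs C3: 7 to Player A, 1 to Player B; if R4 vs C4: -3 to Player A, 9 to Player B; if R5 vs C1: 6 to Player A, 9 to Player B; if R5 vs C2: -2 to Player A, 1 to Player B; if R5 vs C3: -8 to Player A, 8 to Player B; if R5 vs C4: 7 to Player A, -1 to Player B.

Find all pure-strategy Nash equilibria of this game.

(R3, C1)

A profile is a Nash equilibrium when each player is best-responding to the other.
Player A's best responses — vs C1: R3 (payoff 8); vs C2: R4 (payoff 3); vs C3: R3 (payoff 9); vs C4: R5 (payoff 7).
Player B's best responses — vs R1: C2 (payoff 7); vs R2: C4 (payoff 6); vs R3: C1 (payoff 8); vs R4: C4 (payoff 9); vs R5: C1 (payoff 9).
The only mutual best response is (R3, C1); neither player gains by switching there.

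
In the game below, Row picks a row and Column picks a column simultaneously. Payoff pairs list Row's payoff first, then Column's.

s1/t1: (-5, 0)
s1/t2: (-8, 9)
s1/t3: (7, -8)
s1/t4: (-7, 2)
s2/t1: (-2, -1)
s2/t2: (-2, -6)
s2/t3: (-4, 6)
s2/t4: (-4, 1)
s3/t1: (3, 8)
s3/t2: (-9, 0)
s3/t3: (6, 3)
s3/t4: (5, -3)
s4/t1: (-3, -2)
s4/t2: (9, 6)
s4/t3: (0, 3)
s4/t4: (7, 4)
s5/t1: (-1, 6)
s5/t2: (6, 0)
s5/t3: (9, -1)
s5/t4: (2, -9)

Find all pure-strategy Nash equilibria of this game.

(s3, t1) and (s4, t2)

Find each player's best response to every opponent strategy; NE are the intersections.
Row's best responses — vs t1: s3 (payoff 3); vs t2: s4 (payoff 9); vs t3: s5 (payoff 9); vs t4: s4 (payoff 7).
Column's best responses — vs s1: t2 (payoff 9); vs s2: t3 (payoff 6); vs s3: t1 (payoff 8); vs s4: t2 (payoff 6); vs s5: t1 (payoff 6).
Mutual best responses occur at (s3, t1) and (s4, t2); at each, neither player gains by switching.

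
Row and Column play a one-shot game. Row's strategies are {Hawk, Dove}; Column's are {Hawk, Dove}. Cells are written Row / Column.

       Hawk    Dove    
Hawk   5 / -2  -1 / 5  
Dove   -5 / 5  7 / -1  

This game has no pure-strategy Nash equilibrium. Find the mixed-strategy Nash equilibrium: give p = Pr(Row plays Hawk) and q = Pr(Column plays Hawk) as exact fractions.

p = 6/13, q = 4/9

Each player's mixing probability is pinned down by making the *other* player indifferent.
Column indifferent between Hawk and Dove: p·(-2) + (1−p)·5 = p·5 + (1−p)·(-1) ⟹ 5 + (-7)p = (-1) + 6p ⟹ p = 6/13.
Row indifferent between Hawk and Dove: q·5 + (1−q)·(-1) = q·(-5) + (1−q)·7 ⟹ (-1) + 6q = 7 + (-12)q ⟹ q = 4/9.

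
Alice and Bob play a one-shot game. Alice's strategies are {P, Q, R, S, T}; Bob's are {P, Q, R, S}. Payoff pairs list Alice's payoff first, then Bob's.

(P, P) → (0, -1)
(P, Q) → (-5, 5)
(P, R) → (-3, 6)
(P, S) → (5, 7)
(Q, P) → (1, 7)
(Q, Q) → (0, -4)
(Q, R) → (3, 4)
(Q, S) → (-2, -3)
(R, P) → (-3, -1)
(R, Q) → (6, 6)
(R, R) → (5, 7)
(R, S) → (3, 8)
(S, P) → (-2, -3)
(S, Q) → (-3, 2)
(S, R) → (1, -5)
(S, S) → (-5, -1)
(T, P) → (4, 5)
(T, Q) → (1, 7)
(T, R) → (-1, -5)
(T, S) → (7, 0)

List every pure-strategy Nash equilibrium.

No pure-strategy Nash equilibrium

Check mutual best responses: a cell is a NE iff neither player can gain by unilaterally deviating.
Alice's best responses — vs P: T (payoff 4); vs Q: R (payoff 6); vs R: R (payoff 5); vs S: T (payoff 7).
Bob's best responses — vs P: S (payoff 7); vs Q: P (payoff 7); vs R: S (payoff 8); vs S: Q (payoff 2); vs T: Q (payoff 7).
No cell has both players best-responding. For instance, Alice's best reply to R is R, but against R Bob prefers S over R.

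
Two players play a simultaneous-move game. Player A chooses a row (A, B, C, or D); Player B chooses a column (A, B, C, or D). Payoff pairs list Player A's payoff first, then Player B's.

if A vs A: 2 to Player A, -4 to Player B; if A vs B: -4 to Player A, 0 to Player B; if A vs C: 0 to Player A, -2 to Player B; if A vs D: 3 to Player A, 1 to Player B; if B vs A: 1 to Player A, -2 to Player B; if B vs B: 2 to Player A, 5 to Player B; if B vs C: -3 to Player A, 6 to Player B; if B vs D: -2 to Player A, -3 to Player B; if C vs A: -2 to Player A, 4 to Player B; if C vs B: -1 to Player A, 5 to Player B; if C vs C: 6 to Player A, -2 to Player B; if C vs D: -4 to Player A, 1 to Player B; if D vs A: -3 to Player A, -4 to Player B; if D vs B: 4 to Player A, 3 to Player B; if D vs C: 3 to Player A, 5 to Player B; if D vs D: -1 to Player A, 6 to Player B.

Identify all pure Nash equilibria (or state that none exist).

(A, D)

Find each player's best response to every opponent strategy; NE are the intersections.
Player A's best responses — vs A: A (payoff 2); vs B: D (payoff 4); vs C: C (payoff 6); vs D: A (payoff 3).
Player B's best responses — vs A: D (payoff 1); vs B: C (payoff 6); vs C: B (payoff 5); vs D: D (payoff 6).
The only mutual best response is (A, D); neither player gains by switching there.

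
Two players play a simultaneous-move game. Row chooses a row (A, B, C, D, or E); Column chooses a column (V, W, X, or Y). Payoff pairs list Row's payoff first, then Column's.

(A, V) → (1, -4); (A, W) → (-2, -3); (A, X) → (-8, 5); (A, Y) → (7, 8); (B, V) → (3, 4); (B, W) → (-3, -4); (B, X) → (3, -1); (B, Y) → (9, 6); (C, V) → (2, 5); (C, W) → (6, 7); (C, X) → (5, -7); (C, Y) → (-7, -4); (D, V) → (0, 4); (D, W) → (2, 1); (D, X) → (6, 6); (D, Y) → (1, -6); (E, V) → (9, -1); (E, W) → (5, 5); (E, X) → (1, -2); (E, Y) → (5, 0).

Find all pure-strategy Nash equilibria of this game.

(B, Y), (C, W), and (D, X)

Check mutual best responses: a cell is a NE iff neither player can gain by unilaterally deviating.
Row's best responses — vs V: E (payoff 9); vs W: C (payoff 6); vs X: D (payoff 6); vs Y: B (payoff 9).
Column's best responses — vs A: Y (payoff 8); vs B: Y (payoff 6); vs C: W (payoff 7); vs D: X (payoff 6); vs E: W (payoff 5).
Mutual best responses occur at (B, Y), (C, W), and (D, X); at each, neither player gains by switching.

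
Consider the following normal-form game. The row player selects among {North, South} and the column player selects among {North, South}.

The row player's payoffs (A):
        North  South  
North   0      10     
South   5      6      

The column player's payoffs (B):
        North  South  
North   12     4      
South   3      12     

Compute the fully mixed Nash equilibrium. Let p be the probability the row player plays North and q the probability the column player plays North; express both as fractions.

In a mixed NE each player is indifferent between their pure strategies, so the opponent's mix sets the indifference.
The column player indifferent between North and South: p·12 + (1−p)·3 = p·4 + (1−p)·12 ⟹ 3 + 9p = 12 + (-8)p ⟹ p = 9/17.
The row player indifferent between North and South: q·0 + (1−q)·10 = q·5 + (1−q)·6 ⟹ 10 + (-10)q = 6 + (-1)q ⟹ q = 4/9.

p = 9/17, q = 4/9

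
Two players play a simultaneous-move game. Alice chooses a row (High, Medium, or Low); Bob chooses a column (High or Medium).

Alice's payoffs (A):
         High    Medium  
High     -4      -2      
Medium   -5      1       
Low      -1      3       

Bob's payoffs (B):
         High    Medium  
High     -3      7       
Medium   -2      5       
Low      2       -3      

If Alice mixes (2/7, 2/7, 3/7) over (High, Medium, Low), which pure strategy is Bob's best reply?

Compute Bob's expected payoff from each pure strategy against the given mix.
High: (2/7)·(-3) + (2/7)·(-2) + (3/7)·2 = -4/7
Medium: (2/7)·7 + (2/7)·5 + (3/7)·(-3) = 15/7
Highest expected payoff is 15/7, from Medium.

Medium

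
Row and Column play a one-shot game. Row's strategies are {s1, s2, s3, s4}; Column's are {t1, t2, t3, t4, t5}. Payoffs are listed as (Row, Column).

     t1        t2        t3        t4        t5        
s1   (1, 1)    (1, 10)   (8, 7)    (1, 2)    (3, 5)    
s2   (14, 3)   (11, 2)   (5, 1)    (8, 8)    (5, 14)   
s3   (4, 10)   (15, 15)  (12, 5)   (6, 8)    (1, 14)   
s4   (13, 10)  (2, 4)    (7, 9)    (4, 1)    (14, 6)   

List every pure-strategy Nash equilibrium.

(s3, t2)

Find each player's best response to every opponent strategy; NE are the intersections.
Row's best responses — vs t1: s2 (payoff 14); vs t2: s3 (payoff 15); vs t3: s3 (payoff 12); vs t4: s2 (payoff 8); vs t5: s4 (payoff 14).
Column's best responses — vs s1: t2 (payoff 10); vs s2: t5 (payoff 14); vs s3: t2 (payoff 15); vs s4: t1 (payoff 10).
The only mutual best response is (s3, t2); neither player gains by switching there.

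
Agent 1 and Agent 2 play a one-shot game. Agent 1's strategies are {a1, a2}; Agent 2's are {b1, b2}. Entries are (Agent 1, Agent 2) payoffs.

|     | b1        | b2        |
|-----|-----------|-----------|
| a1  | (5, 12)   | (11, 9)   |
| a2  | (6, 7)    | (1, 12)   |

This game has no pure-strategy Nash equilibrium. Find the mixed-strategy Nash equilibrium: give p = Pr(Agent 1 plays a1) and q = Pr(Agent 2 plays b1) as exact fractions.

p = 5/8, q = 10/11

Each player's mixing probability is pinned down by making the *other* player indifferent.
Agent 2 indifferent between b1 and b2: p·12 + (1−p)·7 = p·9 + (1−p)·12 ⟹ 7 + 5p = 12 + (-3)p ⟹ p = 5/8.
Agent 1 indifferent between a1 and a2: q·5 + (1−q)·11 = q·6 + (1−q)·1 ⟹ 11 + (-6)q = 1 + 5q ⟹ q = 10/11.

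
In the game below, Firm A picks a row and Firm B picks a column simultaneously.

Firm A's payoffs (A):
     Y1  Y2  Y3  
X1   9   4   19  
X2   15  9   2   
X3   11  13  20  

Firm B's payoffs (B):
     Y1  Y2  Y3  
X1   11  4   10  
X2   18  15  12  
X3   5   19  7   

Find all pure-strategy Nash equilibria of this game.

(X2, Y1) and (X3, Y2)

Check mutual best responses: a cell is a NE iff neither player can gain by unilaterally deviating.
Firm A's best responses — vs Y1: X2 (payoff 15); vs Y2: X3 (payoff 13); vs Y3: X3 (payoff 20).
Firm B's best responses — vs X1: Y1 (payoff 11); vs X2: Y1 (payoff 18); vs X3: Y2 (payoff 19).
Mutual best responses occur at (X2, Y1) and (X3, Y2); at each, neither player gains by switching.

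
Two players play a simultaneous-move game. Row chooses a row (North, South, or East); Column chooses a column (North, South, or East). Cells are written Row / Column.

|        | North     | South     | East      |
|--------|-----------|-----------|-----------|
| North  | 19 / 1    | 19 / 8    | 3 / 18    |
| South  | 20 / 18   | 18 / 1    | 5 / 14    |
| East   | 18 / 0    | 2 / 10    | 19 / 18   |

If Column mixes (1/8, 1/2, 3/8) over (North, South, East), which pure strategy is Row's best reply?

South

Compute Row's expected payoff from each pure strategy against the given mix.
North: (1/8)·19 + (1/2)·19 + (3/8)·3 = 13
South: (1/8)·20 + (1/2)·18 + (3/8)·5 = 107/8
East: (1/8)·18 + (1/2)·2 + (3/8)·19 = 83/8
Highest expected payoff is 107/8, from South.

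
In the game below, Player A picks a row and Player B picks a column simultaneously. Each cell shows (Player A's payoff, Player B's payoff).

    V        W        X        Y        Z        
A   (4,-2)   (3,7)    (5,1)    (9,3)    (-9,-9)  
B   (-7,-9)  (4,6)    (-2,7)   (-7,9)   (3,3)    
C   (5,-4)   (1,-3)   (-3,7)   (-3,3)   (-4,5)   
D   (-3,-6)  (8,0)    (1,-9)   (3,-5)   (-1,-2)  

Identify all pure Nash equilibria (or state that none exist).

Find each player's best response to every opponent strategy; NE are the intersections.
Player A's best responses — vs V: C (payoff 5); vs W: D (payoff 8); vs X: A (payoff 5); vs Y: A (payoff 9); vs Z: B (payoff 3).
Player B's best responses — vs A: W (payoff 7); vs B: Y (payoff 9); vs C: X (payoff 7); vs D: W (payoff 0).
The only mutual best response is (D, W); neither player gains by switching there.

(D, W)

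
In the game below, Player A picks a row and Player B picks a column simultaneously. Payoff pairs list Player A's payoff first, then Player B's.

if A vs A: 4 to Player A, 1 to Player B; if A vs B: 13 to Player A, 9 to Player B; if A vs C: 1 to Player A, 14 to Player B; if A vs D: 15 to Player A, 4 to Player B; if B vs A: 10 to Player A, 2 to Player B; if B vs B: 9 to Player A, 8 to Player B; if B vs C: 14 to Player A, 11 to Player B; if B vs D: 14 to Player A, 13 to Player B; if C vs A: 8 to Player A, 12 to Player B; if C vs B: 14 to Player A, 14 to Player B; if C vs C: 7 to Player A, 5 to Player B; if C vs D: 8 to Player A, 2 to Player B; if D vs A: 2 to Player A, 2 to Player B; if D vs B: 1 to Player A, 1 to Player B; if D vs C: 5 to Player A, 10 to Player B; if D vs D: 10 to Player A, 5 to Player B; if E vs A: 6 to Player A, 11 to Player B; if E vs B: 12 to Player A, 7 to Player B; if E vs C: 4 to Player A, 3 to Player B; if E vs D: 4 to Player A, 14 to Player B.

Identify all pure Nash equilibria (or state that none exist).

Check mutual best responses: a cell is a NE iff neither player can gain by unilaterally deviating.
Player A's best responses — vs A: B (payoff 10); vs B: C (payoff 14); vs C: B (payoff 14); vs D: A (payoff 15).
Player B's best responses — vs A: C (payoff 14); vs B: D (payoff 13); vs C: B (payoff 14); vs D: C (payoff 10); vs E: D (payoff 14).
The only mutual best response is (C, B); neither player gains by switching there.

(C, B)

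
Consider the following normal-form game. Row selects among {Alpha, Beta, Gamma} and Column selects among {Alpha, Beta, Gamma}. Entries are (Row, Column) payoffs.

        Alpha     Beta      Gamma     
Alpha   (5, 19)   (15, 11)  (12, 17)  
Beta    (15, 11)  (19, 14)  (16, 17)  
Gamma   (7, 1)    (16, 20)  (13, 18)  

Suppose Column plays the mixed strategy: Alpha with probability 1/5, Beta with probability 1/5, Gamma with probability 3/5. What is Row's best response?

Row's best reply maximizes expected payoff against the mix.
Alpha: (1/5)·5 + (1/5)·15 + (3/5)·12 = 56/5
Beta: (1/5)·15 + (1/5)·19 + (3/5)·16 = 82/5
Gamma: (1/5)·7 + (1/5)·16 + (3/5)·13 = 62/5
Highest expected payoff is 82/5, from Beta.

Beta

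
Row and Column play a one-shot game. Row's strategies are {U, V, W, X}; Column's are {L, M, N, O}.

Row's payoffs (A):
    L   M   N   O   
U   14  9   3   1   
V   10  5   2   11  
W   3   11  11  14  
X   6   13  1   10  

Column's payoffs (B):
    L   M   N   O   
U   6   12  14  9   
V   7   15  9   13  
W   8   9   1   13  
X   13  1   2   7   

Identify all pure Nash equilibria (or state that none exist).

Find each player's best response to every opponent strategy; NE are the intersections.
Row's best responses — vs L: U (payoff 14); vs M: X (payoff 13); vs N: W (payoff 11); vs O: W (payoff 14).
Column's best responses — vs U: N (payoff 14); vs V: M (payoff 15); vs W: O (payoff 13); vs X: L (payoff 13).
The only mutual best response is (W, O); neither player gains by switching there.

(W, O)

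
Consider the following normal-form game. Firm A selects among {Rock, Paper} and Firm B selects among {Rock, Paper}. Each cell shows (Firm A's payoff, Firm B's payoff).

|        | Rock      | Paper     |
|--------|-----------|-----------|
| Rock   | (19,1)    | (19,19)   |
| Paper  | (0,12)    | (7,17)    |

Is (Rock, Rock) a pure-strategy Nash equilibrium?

Holding Firm B at Rock: Firm A gets 19 from Rock, versus 0 from Paper. No profitable deviation for Firm A.
Holding Firm A at Rock: Firm B gets 1 from Rock but could get 19 by switching to Paper. Firm B has a profitable deviation.

No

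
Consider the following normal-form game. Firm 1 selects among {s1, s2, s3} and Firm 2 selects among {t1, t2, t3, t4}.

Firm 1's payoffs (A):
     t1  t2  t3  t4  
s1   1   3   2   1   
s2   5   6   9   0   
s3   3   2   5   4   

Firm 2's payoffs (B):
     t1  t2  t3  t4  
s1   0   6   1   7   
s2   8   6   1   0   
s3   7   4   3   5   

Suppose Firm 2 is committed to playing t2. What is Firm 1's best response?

With Firm 2 fixed at t2, Firm 1's payoffs are: s1 → 3, s2 → 6, s3 → 2.
The maximum is 6, achieved by s2.

s2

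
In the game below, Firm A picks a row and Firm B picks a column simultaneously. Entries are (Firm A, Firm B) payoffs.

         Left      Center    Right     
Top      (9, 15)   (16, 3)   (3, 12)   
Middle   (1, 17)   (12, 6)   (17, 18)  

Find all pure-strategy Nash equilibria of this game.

(Top, Left) and (Middle, Right)

Find each player's best response to every opponent strategy; NE are the intersections.
Firm A's best responses — vs Left: Top (payoff 9); vs Center: Top (payoff 16); vs Right: Middle (payoff 17).
Firm B's best responses — vs Top: Left (payoff 15); vs Middle: Right (payoff 18).
Mutual best responses occur at (Top, Left) and (Middle, Right); at each, neither player gains by switching.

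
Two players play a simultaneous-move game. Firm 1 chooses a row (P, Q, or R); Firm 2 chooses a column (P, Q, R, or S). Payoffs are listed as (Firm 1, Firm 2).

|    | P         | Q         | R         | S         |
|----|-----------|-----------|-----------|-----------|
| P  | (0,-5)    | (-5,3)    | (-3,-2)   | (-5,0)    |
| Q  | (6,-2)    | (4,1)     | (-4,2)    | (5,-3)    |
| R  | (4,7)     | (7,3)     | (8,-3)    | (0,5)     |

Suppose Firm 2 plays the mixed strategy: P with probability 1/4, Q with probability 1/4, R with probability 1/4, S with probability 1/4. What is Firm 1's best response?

R

Firm 1's best reply maximizes expected payoff against the mix.
P: (1/4)·0 + (1/4)·(-5) + (1/4)·(-3) + (1/4)·(-5) = -13/4
Q: (1/4)·6 + (1/4)·4 + (1/4)·(-4) + (1/4)·5 = 11/4
R: (1/4)·4 + (1/4)·7 + (1/4)·8 + (1/4)·0 = 19/4
Highest expected payoff is 19/4, from R.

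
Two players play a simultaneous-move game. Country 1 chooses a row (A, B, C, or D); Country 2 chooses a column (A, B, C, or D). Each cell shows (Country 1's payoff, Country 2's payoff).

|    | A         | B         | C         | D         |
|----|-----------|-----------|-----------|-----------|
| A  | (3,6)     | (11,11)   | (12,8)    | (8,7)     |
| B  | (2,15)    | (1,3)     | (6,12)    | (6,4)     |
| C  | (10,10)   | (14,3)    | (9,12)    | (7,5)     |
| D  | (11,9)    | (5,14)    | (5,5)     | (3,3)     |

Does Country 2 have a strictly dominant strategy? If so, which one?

No strictly dominant strategy

A strategy is strictly dominant if it gives Country 2 a strictly higher payoff than every other strategy, against every choice by the opponent.
A is not dominant: against A, B gives 11 > 6.
B is not dominant: against B, A gives 15 > 3.
C is not dominant: against A, B gives 11 > 8.
D is not dominant: against A, B gives 11 > 7.
No single strategy is best against every opponent action.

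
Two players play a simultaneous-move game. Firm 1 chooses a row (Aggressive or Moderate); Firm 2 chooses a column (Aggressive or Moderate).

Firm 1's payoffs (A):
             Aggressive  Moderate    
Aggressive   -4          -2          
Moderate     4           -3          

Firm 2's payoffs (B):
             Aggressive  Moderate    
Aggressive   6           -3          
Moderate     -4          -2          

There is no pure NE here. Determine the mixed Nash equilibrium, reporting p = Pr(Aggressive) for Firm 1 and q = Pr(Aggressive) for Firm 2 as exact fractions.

p = 2/11, q = 1/9

In a mixed NE each player is indifferent between their pure strategies, so the opponent's mix sets the indifference.
Firm 2 indifferent between Aggressive and Moderate: p·6 + (1−p)·(-4) = p·(-3) + (1−p)·(-2) ⟹ (-4) + 10p = (-2) + (-1)p ⟹ p = 2/11.
Firm 1 indifferent between Aggressive and Moderate: q·(-4) + (1−q)·(-2) = q·4 + (1−q)·(-3) ⟹ (-2) + (-2)q = (-3) + 7q ⟹ q = 1/9.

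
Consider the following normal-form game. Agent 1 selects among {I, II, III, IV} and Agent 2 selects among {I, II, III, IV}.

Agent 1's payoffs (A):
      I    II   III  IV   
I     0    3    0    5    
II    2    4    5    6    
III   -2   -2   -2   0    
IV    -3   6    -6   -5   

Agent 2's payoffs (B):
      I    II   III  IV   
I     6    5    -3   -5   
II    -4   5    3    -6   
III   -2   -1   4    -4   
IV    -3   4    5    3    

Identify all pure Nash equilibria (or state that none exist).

No pure-strategy Nash equilibrium

Find each player's best response to every opponent strategy; NE are the intersections.
Agent 1's best responses — vs I: II (payoff 2); vs II: IV (payoff 6); vs III: II (payoff 5); vs IV: II (payoff 6).
Agent 2's best responses — vs I: I (payoff 6); vs II: II (payoff 5); vs III: III (payoff 4); vs IV: III (payoff 5).
No cell has both players best-responding. For instance, Agent 1's best reply to III is II, but against II Agent 2 prefers II over III.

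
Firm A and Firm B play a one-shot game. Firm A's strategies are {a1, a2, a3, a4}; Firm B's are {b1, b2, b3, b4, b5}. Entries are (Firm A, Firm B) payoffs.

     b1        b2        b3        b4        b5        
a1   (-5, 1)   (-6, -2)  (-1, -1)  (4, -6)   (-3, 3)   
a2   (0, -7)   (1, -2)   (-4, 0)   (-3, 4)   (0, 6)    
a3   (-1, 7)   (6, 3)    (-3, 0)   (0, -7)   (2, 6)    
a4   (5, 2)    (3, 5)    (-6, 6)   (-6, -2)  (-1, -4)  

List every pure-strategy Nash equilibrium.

No pure-strategy Nash equilibrium

A profile is a Nash equilibrium when each player is best-responding to the other.
Firm A's best responses — vs b1: a4 (payoff 5); vs b2: a3 (payoff 6); vs b3: a1 (payoff -1); vs b4: a1 (payoff 4); vs b5: a3 (payoff 2).
Firm B's best responses — vs a1: b5 (payoff 3); vs a2: b5 (payoff 6); vs a3: b1 (payoff 7); vs a4: b3 (payoff 6).
No cell has both players best-responding. For instance, Firm A's best reply to b2 is a3, but against a3 Firm B prefers b1 over b2.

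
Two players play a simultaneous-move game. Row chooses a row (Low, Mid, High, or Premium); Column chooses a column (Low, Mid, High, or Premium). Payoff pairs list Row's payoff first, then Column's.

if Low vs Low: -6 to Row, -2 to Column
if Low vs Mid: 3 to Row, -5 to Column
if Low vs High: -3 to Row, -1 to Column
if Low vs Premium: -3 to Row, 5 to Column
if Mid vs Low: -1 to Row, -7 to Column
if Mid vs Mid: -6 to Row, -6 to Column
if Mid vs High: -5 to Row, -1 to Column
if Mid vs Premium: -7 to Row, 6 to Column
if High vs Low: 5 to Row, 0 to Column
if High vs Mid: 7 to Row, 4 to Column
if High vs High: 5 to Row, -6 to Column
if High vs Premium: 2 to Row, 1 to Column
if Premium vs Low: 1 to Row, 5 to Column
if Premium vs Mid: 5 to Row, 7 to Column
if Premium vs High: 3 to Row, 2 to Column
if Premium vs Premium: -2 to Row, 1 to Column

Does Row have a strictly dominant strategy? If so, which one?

A strategy is strictly dominant if it gives Row a strictly higher payoff than every other strategy, against every choice by the opponent.
High strictly dominates: vs Low: 5 > each of {-6, -1, 1}; vs Mid: 7 > each of {3, -6, 5}; vs High: 5 > each of {-3, -5, 3}; vs Premium: 2 > each of {-3, -7, -2}.

High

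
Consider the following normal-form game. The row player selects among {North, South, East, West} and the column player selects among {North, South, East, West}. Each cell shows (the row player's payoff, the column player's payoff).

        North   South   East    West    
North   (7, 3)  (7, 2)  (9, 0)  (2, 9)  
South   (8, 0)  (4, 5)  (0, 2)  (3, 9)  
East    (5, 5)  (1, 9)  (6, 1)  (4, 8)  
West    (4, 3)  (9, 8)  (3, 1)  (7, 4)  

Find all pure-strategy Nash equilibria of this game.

A profile is a Nash equilibrium when each player is best-responding to the other.
The row player's best responses — vs North: South (payoff 8); vs South: West (payoff 9); vs East: North (payoff 9); vs West: West (payoff 7).
The column player's best responses — vs North: West (payoff 9); vs South: West (payoff 9); vs East: South (payoff 9); vs West: South (payoff 8).
The only mutual best response is (West, South); neither player gains by switching there.

(West, South)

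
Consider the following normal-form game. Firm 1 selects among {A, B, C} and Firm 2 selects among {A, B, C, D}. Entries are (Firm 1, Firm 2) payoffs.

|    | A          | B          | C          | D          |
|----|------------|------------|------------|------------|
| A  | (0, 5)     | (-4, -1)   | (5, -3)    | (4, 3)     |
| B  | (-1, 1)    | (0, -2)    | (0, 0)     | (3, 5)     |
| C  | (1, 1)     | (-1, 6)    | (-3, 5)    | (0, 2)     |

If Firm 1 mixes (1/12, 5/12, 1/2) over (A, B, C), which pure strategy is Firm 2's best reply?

D

Firm 2's best reply maximizes expected payoff against the mix.
A: (1/12)·5 + (5/12)·1 + (1/2)·1 = 4/3
B: (1/12)·(-1) + (5/12)·(-2) + (1/2)·6 = 25/12
C: (1/12)·(-3) + (5/12)·0 + (1/2)·5 = 9/4
D: (1/12)·3 + (5/12)·5 + (1/2)·2 = 10/3
Highest expected payoff is 10/3, from D.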